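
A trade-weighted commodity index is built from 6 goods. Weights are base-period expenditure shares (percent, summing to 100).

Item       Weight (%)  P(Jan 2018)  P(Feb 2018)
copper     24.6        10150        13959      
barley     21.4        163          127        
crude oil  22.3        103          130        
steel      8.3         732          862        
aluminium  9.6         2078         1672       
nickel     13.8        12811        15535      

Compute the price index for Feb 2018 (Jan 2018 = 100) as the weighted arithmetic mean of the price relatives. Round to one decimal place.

112.9

copper: 24.6 × (13959/10150) = 24.6 × 1.375271 = 33.8317
barley: 21.4 × (127/163) = 21.4 × 0.779141 = 16.6736
crude oil: 22.3 × (130/103) = 22.3 × 1.262136 = 28.1456
steel: 8.3 × (862/732) = 8.3 × 1.177596 = 9.7740
aluminium: 9.6 × (1672/2078) = 9.6 × 0.804620 = 7.7244
nickel: 13.8 × (15535/12811) = 13.8 × 1.212630 = 16.7343
Index = Σ wᵢ·(p₁ᵢ/p₀ᵢ) = 33.8317 + 16.6736 + 28.1456 + 9.7740 + 7.7244 + 16.7343 = 112.8836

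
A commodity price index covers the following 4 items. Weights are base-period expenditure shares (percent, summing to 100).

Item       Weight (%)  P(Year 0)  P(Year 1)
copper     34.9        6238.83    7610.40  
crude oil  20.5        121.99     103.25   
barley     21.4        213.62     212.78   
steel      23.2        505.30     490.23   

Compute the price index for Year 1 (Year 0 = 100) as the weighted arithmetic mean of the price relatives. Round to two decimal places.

copper: 34.9 × (7610.40/6238.83) = 34.9 × 1.219844 = 42.5726
crude oil: 20.5 × (103.25/121.99) = 20.5 × 0.846381 = 17.3508
barley: 21.4 × (212.78/213.62) = 21.4 × 0.996068 = 21.3159
steel: 23.2 × (490.23/505.30) = 23.2 × 0.970176 = 22.5081
Index = Σ wᵢ·(p₁ᵢ/p₀ᵢ) = 42.5726 + 17.3508 + 21.3159 + 22.5081 = 103.7473

103.75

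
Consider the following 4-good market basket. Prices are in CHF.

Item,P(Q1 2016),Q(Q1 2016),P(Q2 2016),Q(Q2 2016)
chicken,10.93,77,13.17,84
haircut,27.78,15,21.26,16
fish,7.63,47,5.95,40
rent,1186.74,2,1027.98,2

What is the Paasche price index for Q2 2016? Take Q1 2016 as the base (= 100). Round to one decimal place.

92.6

Paasche price index uses current-period quantities as weights.
ΣP(Q2 2016)·Q(Q2 2016) = 13.17×84 + 21.26×16 + 5.95×40 + 1027.98×2 = 1106.28 + 340.16 + 238 + 2055.96 = 3740.4
ΣP(Q1 2016)·Q(Q2 2016) = 10.93×84 + 27.78×16 + 7.63×40 + 1186.74×2 = 918.12 + 444.48 + 305.2 + 2373.48 = 4041.28
Index = 3740.4 / 4041.28 × 100 = 92.5548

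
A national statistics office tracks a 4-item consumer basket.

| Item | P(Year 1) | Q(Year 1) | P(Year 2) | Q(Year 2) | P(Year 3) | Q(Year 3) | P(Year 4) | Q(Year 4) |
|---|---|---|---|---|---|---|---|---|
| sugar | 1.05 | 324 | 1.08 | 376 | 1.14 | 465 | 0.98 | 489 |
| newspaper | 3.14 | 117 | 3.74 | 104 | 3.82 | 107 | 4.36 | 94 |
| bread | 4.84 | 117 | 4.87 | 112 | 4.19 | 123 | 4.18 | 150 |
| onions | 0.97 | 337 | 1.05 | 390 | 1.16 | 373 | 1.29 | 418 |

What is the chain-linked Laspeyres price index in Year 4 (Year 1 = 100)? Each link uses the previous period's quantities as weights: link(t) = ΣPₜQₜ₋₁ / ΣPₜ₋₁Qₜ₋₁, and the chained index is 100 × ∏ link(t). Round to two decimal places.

108.48

Link Year 1→Year 2:
ΣP(Year 2)Q(Year 1) = 1.08×324 + 3.74×117 + 4.87×117 + 1.05×337 = 349.92 + 437.58 + 569.79 + 353.85 = 1711.14
ΣP(Year 1)Q(Year 1) = 1.05×324 + 3.14×117 + 4.84×117 + 0.97×337 = 340.2 + 367.38 + 566.28 + 326.89 = 1600.75
link = 1711.14/1600.75 = 1.068961
Link Year 2→Year 3:
ΣP(Year 3)Q(Year 2) = 1.14×376 + 3.82×104 + 4.19×112 + 1.16×390 = 428.64 + 397.28 + 469.28 + 452.4 = 1747.6
ΣP(Year 2)Q(Year 2) = 1.08×376 + 3.74×104 + 4.87×112 + 1.05×390 = 406.08 + 388.96 + 545.44 + 409.5 = 1749.98
link = 1747.6/1749.98 = 0.998640
Link Year 3→Year 4:
ΣP(Year 4)Q(Year 3) = 0.98×465 + 4.36×107 + 4.18×123 + 1.29×373 = 455.7 + 466.52 + 514.14 + 481.17 = 1917.53
ΣP(Year 3)Q(Year 3) = 1.14×465 + 3.82×107 + 4.19×123 + 1.16×373 = 530.1 + 408.74 + 515.37 + 432.68 = 1886.89
link = 1917.53/1886.89 = 1.016238
Chained index = 100 × 1.068961 × 0.998640 × 1.016238 = 108.4842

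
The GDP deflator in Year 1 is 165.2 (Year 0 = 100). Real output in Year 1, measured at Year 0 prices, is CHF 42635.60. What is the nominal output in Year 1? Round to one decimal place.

Nominal = Real × (Index/100) = 42635.60 × (165.2/100)
        = 42635.60 × 1.652 = 70434.0112

70434.0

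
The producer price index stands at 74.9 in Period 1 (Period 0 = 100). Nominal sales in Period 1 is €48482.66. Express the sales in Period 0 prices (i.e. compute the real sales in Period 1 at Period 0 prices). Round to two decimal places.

Real = Nominal ÷ (Index/100) = 48482.66 ÷ (74.9/100)
     = 48482.66 ÷ 0.749 = 64729.8531

64729.85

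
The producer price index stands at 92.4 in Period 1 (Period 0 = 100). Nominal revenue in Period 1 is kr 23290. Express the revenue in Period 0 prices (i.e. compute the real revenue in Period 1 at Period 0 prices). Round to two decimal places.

Real = Nominal ÷ (Index/100) = 23290 ÷ (92.4/100)
     = 23290 ÷ 0.924 = 25205.6277

25205.63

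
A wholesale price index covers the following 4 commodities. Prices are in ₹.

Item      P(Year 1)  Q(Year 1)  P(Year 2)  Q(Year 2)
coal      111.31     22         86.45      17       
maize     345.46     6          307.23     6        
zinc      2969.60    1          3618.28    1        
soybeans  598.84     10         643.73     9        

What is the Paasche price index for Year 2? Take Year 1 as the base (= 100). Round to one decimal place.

Paasche price index uses current-period quantities as weights.
ΣP(Year 2)·Q(Year 2) = 86.45×17 + 307.23×6 + 3618.28×1 + 643.73×9 = 1469.65 + 1843.38 + 3618.28 + 5793.57 = 12724.88
ΣP(Year 1)·Q(Year 2) = 111.31×17 + 345.46×6 + 2969.60×1 + 598.84×9 = 1892.27 + 2072.76 + 2969.6 + 5389.56 = 12324.19
Index = 12724.88 / 12324.19 × 100 = 103.2512

103.3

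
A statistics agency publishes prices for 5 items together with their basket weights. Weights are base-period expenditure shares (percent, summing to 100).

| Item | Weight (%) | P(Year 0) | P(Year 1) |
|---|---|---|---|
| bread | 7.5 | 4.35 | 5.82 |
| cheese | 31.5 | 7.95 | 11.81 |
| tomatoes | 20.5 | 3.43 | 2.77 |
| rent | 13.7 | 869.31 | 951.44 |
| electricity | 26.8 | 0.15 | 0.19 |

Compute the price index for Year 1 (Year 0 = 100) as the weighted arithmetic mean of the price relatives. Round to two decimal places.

122.33

bread: 7.5 × (5.82/4.35) = 7.5 × 1.337931 = 10.0345
cheese: 31.5 × (11.81/7.95) = 31.5 × 1.485535 = 46.7943
tomatoes: 20.5 × (2.77/3.43) = 20.5 × 0.807580 = 16.5554
rent: 13.7 × (951.44/869.31) = 13.7 × 1.094477 = 14.9943
electricity: 26.8 × (0.19/0.15) = 26.8 × 1.266667 = 33.9467
Index = Σ wᵢ·(p₁ᵢ/p₀ᵢ) = 10.0345 + 46.7943 + 16.5554 + 14.9943 + 33.9467 = 122.3252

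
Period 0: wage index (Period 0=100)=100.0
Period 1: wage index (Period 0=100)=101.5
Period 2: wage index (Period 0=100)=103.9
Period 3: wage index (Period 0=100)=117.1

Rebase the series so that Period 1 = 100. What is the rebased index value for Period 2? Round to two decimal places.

102.36

Rebased(Period 2) = 103.9 / 101.5 × 100 = 102.3645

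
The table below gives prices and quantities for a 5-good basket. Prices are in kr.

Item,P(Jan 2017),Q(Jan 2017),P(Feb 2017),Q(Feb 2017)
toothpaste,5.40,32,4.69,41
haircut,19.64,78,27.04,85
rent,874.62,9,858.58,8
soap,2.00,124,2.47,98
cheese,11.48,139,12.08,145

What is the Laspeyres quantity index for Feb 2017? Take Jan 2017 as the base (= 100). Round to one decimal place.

94.1

Laspeyres quantity index uses base-period prices as weights.
ΣP(Jan 2017)·Q(Feb 2017) = 5.40×41 + 19.64×85 + 874.62×8 + 2.00×98 + 11.48×145 = 221.4 + 1669.4 + 6996.96 + 196 + 1664.6 = 10748.36
ΣP(Jan 2017)·Q(Jan 2017) = 5.40×32 + 19.64×78 + 874.62×9 + 2.00×124 + 11.48×139 = 172.8 + 1531.92 + 7871.58 + 248 + 1595.72 = 11420.02
Index = 10748.36 / 11420.02 × 100 = 94.1186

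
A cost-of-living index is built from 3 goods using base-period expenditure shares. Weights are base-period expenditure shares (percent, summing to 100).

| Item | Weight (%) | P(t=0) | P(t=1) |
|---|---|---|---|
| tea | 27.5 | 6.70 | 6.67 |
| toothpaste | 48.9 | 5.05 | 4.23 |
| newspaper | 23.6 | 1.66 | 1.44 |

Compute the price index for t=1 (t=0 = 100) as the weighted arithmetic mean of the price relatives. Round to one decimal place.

tea: 27.5 × (6.67/6.70) = 27.5 × 0.995522 = 27.3769
toothpaste: 48.9 × (4.23/5.05) = 48.9 × 0.837624 = 40.9598
newspaper: 23.6 × (1.44/1.66) = 23.6 × 0.867470 = 20.4723
Index = Σ wᵢ·(p₁ᵢ/p₀ᵢ) = 27.3769 + 40.9598 + 20.4723 = 88.8090

88.8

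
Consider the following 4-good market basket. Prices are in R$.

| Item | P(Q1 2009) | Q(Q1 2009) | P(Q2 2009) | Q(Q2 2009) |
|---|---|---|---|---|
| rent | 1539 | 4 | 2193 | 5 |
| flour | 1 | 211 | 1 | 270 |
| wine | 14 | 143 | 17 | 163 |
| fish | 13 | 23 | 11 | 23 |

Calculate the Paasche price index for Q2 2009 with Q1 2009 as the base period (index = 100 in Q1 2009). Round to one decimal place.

135.2

Paasche price index uses current-period quantities as weights.
ΣP(Q2 2009)·Q(Q2 2009) = 2193×5 + 1×270 + 17×163 + 11×23 = 10965 + 270 + 2771 + 253 = 14259
ΣP(Q1 2009)·Q(Q2 2009) = 1539×5 + 1×270 + 14×163 + 13×23 = 7695 + 270 + 2282 + 299 = 10546
Index = 14259 / 10546 × 100 = 135.2077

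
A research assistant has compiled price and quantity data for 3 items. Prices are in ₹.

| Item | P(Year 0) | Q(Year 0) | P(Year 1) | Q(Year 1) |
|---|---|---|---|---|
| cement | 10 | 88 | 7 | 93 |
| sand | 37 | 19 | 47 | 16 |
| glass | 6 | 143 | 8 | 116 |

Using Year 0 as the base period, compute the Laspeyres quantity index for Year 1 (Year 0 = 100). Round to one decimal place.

Laspeyres quantity index uses base-period prices as weights.
ΣP(Year 0)·Q(Year 1) = 10×93 + 37×16 + 6×116 = 930 + 592 + 696 = 2218
ΣP(Year 0)·Q(Year 0) = 10×88 + 37×19 + 6×143 = 880 + 703 + 858 = 2441
Index = 2218 / 2441 × 100 = 90.8644

90.9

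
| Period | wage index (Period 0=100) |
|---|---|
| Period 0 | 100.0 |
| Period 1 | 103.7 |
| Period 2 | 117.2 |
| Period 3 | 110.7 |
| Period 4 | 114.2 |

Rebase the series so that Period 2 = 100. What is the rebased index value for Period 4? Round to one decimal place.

97.4

Rebased(Period 4) = 114.2 / 117.2 × 100 = 97.4403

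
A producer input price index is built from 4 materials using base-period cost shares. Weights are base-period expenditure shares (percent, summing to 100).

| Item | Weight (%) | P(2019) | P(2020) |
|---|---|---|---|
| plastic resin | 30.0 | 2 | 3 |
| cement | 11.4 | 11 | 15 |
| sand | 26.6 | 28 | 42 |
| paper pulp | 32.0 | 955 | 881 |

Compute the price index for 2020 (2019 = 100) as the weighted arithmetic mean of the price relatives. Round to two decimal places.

129.97

plastic resin: 30.0 × (3/2) = 30.0 × 1.500000 = 45.0000
cement: 11.4 × (15/11) = 11.4 × 1.363636 = 15.5455
sand: 26.6 × (42/28) = 26.6 × 1.500000 = 39.9000
paper pulp: 32.0 × (881/955) = 32.0 × 0.922513 = 29.5204
Index = Σ wᵢ·(p₁ᵢ/p₀ᵢ) = 45.0000 + 15.5455 + 39.9000 + 29.5204 = 129.9659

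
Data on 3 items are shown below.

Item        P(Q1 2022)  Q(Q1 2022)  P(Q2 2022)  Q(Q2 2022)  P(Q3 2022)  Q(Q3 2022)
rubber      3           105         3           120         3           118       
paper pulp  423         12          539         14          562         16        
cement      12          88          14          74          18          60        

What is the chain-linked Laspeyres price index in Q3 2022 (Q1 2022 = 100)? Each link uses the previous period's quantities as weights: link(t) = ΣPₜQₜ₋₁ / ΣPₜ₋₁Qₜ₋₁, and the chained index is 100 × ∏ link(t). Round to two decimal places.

132.91

Link Q1 2022→Q2 2022:
ΣP(Q2 2022)Q(Q1 2022) = 3×105 + 539×12 + 14×88 = 315 + 6468 + 1232 = 8015
ΣP(Q1 2022)Q(Q1 2022) = 3×105 + 423×12 + 12×88 = 315 + 5076 + 1056 = 6447
link = 8015/6447 = 1.243214
Link Q2 2022→Q3 2022:
ΣP(Q3 2022)Q(Q2 2022) = 3×120 + 562×14 + 18×74 = 360 + 7868 + 1332 = 9560
ΣP(Q2 2022)Q(Q2 2022) = 3×120 + 539×14 + 14×74 = 360 + 7546 + 1036 = 8942
link = 9560/8942 = 1.069112
Chained index = 100 × 1.243214 × 1.069112 = 132.9135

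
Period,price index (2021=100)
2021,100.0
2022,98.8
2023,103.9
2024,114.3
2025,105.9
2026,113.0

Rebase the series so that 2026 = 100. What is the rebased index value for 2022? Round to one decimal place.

Rebased(2022) = 98.8 / 113.0 × 100 = 87.4336

87.4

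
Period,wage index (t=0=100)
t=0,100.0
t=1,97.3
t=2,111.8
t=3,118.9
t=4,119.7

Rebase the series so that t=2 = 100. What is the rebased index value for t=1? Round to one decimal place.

Rebased(t=1) = 97.3 / 111.8 × 100 = 87.0304

87.0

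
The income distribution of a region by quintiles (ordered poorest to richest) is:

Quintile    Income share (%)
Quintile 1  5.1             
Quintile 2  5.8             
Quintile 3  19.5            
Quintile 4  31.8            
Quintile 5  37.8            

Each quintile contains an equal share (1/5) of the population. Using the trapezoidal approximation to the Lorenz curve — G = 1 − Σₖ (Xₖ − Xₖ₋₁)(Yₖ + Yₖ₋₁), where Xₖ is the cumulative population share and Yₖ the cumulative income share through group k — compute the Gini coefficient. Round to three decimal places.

0.366

Cumulative income shares Yₖ: 0.0510, 0.1090, 0.3040, 0.6220, 1.0000
Σ (Xₖ−Xₖ₋₁)(Yₖ+Yₖ₋₁) = (1/5)(0.0510+0.0000) + (1/5)(0.1090+0.0510) + (1/5)(0.3040+0.1090) + (1/5)(0.6220+0.3040) + (1/5)(1.0000+0.6220)
  = 0.0102 + 0.0320 + 0.0826 + 0.1852 + 0.3244 = 0.6344
G = 1 − 0.6344 = 0.3656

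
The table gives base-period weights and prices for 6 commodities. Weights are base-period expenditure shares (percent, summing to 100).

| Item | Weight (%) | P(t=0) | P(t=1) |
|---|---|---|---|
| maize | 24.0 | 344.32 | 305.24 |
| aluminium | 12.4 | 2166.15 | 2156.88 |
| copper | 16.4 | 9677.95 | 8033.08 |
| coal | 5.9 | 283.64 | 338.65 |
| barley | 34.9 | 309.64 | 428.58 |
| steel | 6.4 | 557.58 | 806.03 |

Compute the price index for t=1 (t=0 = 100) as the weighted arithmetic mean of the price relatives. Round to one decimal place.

maize: 24.0 × (305.24/344.32) = 24.0 × 0.886501 = 21.2760
aluminium: 12.4 × (2156.88/2166.15) = 12.4 × 0.995721 = 12.3469
copper: 16.4 × (8033.08/9677.95) = 16.4 × 0.830039 = 13.6126
coal: 5.9 × (338.65/283.64) = 5.9 × 1.193943 = 7.0443
barley: 34.9 × (428.58/309.64) = 34.9 × 1.384123 = 48.3059
steel: 6.4 × (806.03/557.58) = 6.4 × 1.445586 = 9.2518
Index = Σ wᵢ·(p₁ᵢ/p₀ᵢ) = 21.2760 + 12.3469 + 13.6126 + 7.0443 + 48.3059 + 9.2518 = 111.8375

111.8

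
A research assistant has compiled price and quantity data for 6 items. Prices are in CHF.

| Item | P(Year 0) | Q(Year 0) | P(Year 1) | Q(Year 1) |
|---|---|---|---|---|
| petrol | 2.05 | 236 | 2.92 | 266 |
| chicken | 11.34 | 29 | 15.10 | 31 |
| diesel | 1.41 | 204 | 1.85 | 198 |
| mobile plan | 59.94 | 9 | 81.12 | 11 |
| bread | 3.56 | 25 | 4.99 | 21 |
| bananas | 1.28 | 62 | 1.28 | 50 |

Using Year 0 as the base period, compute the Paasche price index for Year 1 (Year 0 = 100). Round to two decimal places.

Paasche price index uses current-period quantities as weights.
ΣP(Year 1)·Q(Year 1) = 2.92×266 + 15.10×31 + 1.85×198 + 81.12×11 + 4.99×21 + 1.28×50 = 776.72 + 468.1 + 366.3 + 892.32 + 104.79 + 64 = 2672.23
ΣP(Year 0)·Q(Year 1) = 2.05×266 + 11.34×31 + 1.41×198 + 59.94×11 + 3.56×21 + 1.28×50 = 545.3 + 351.54 + 279.18 + 659.34 + 74.76 + 64 = 1974.12
Index = 2672.23 / 1974.12 × 100 = 135.3631

135.36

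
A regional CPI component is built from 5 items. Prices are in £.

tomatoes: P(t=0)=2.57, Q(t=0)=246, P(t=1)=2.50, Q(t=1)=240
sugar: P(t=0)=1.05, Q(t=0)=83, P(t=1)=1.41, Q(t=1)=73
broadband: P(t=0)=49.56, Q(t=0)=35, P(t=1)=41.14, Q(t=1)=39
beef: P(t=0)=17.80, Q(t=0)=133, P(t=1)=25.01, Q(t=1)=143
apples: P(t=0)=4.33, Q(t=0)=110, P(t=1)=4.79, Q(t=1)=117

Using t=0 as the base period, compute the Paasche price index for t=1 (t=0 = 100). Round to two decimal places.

113.49

Paasche price index uses current-period quantities as weights.
ΣP(t=1)·Q(t=1) = 2.50×240 + 1.41×73 + 41.14×39 + 25.01×143 + 4.79×117 = 600 + 102.93 + 1604.46 + 3576.43 + 560.43 = 6444.25
ΣP(t=0)·Q(t=1) = 2.57×240 + 1.05×73 + 49.56×39 + 17.80×143 + 4.33×117 = 616.8 + 76.65 + 1932.84 + 2545.4 + 506.61 = 5678.3
Index = 6444.25 / 5678.3 × 100 = 113.4891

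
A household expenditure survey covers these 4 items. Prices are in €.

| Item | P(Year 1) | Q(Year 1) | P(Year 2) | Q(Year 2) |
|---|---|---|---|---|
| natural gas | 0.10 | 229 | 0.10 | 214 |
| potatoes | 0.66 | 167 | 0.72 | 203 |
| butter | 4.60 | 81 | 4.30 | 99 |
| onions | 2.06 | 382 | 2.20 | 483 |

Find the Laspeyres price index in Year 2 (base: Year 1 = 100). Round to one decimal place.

103.0

Laspeyres price index uses base-period quantities as weights.
ΣP(Year 2)·Q(Year 1) = 0.10×229 + 0.72×167 + 4.30×81 + 2.20×382 = 22.9 + 120.24 + 348.3 + 840.4 = 1331.84
ΣP(Year 1)·Q(Year 1) = 0.10×229 + 0.66×167 + 4.60×81 + 2.06×382 = 22.9 + 110.22 + 372.6 + 786.92 = 1292.64
Index = 1331.84 / 1292.64 × 100 = 103.0326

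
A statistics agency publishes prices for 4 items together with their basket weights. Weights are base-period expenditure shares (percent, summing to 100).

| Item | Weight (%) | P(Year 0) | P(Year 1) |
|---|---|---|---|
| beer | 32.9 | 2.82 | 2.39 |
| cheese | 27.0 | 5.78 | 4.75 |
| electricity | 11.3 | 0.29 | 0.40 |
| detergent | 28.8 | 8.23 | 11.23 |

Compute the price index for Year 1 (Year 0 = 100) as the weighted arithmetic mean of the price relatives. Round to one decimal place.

105.0

beer: 32.9 × (2.39/2.82) = 32.9 × 0.847518 = 27.8833
cheese: 27.0 × (4.75/5.78) = 27.0 × 0.821799 = 22.1886
electricity: 11.3 × (0.40/0.29) = 11.3 × 1.379310 = 15.5862
detergent: 28.8 × (11.23/8.23) = 28.8 × 1.364520 = 39.2982
Index = Σ wᵢ·(p₁ᵢ/p₀ᵢ) = 27.8833 + 22.1886 + 15.5862 + 39.2982 = 104.9563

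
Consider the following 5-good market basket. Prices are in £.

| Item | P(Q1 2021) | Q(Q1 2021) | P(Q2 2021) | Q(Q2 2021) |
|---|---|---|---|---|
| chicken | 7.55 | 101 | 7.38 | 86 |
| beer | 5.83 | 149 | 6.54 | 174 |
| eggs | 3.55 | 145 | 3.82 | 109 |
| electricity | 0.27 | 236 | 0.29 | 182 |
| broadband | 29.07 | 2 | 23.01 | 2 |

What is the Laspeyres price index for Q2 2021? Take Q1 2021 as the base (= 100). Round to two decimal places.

Laspeyres price index uses base-period quantities as weights.
ΣP(Q2 2021)·Q(Q1 2021) = 7.38×101 + 6.54×149 + 3.82×145 + 0.29×236 + 23.01×2 = 745.38 + 974.46 + 553.9 + 68.44 + 46.02 = 2388.2
ΣP(Q1 2021)·Q(Q1 2021) = 7.55×101 + 5.83×149 + 3.55×145 + 0.27×236 + 29.07×2 = 762.55 + 868.67 + 514.75 + 63.72 + 58.14 = 2267.83
Index = 2388.2 / 2267.83 × 100 = 105.3077

105.31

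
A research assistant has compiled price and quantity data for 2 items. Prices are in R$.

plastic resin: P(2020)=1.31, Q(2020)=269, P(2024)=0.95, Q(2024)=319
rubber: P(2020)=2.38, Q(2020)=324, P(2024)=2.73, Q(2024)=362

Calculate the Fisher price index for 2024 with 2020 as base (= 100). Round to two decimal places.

101.20

Laspeyres component (base-period weights):
ΣP(2024)Q(2020) = 0.95×269 + 2.73×324 = 255.55 + 884.52 = 1140.07
ΣP(2020)Q(2020) = 1.31×269 + 2.38×324 = 352.39 + 771.12 = 1123.51
L = 1140.07 / 1123.51 × 100 = 101.4740
Paasche component (current-period weights):
ΣP(2024)Q(2024) = 0.95×319 + 2.73×362 = 303.05 + 988.26 = 1291.31
ΣP(2020)Q(2024) = 1.31×319 + 2.38×362 = 417.89 + 861.56 = 1279.45
P = 1291.31 / 1279.45 × 100 = 100.9270
Fisher = √(L × P) = √(101.4740 × 100.9270) = 101.2001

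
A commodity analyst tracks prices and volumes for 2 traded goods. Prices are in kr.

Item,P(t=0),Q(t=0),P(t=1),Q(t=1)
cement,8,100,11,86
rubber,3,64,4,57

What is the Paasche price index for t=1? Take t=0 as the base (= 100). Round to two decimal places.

Paasche price index uses current-period quantities as weights.
ΣP(t=1)·Q(t=1) = 11×86 + 4×57 = 946 + 228 = 1174
ΣP(t=0)·Q(t=1) = 8×86 + 3×57 = 688 + 171 = 859
Index = 1174 / 859 × 100 = 136.6705

136.67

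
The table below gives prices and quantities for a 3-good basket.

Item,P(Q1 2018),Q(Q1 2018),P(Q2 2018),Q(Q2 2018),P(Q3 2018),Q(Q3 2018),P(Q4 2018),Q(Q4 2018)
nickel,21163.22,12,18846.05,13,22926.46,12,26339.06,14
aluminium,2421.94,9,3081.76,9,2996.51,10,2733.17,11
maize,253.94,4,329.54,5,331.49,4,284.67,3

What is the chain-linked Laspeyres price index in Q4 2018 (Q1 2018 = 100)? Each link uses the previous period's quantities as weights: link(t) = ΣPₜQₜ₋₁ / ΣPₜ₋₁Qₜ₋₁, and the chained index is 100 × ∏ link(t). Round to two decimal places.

Link Q1 2018→Q2 2018:
ΣP(Q2 2018)Q(Q1 2018) = 18846.05×12 + 3081.76×9 + 329.54×4 = 226152.6 + 27735.84 + 1318.16 = 255206.6
ΣP(Q1 2018)Q(Q1 2018) = 21163.22×12 + 2421.94×9 + 253.94×4 = 253958.64 + 21797.46 + 1015.76 = 276771.86
link = 255206.6/276771.86 = 0.922083
Link Q2 2018→Q3 2018:
ΣP(Q3 2018)Q(Q2 2018) = 22926.46×13 + 2996.51×9 + 331.49×5 = 298043.98 + 26968.59 + 1657.45 = 326670.02
ΣP(Q2 2018)Q(Q2 2018) = 18846.05×13 + 3081.76×9 + 329.54×5 = 244998.65 + 27735.84 + 1647.7 = 274382.19
link = 326670.02/274382.19 = 1.190566
Link Q3 2018→Q4 2018:
ΣP(Q4 2018)Q(Q3 2018) = 26339.06×12 + 2733.17×10 + 284.67×4 = 316068.72 + 27331.7 + 1138.68 = 344539.1
ΣP(Q3 2018)Q(Q3 2018) = 22926.46×12 + 2996.51×10 + 331.49×4 = 275117.52 + 29965.1 + 1325.96 = 306408.58
link = 344539.1/306408.58 = 1.124443
Chained index = 100 × 0.922083 × 1.190566 × 1.124443 = 123.4414

123.44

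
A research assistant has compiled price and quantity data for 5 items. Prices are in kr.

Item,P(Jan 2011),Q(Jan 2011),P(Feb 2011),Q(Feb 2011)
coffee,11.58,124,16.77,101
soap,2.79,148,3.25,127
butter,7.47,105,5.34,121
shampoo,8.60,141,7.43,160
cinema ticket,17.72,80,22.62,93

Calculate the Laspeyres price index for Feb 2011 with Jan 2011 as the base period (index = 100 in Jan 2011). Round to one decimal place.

Laspeyres price index uses base-period quantities as weights.
ΣP(Feb 2011)·Q(Jan 2011) = 16.77×124 + 3.25×148 + 5.34×105 + 7.43×141 + 22.62×80 = 2079.48 + 481 + 560.7 + 1047.63 + 1809.6 = 5978.41
ΣP(Jan 2011)·Q(Jan 2011) = 11.58×124 + 2.79×148 + 7.47×105 + 8.60×141 + 17.72×80 = 1435.92 + 412.92 + 784.35 + 1212.6 + 1417.6 = 5263.39
Index = 5978.41 / 5263.39 × 100 = 113.5848

113.6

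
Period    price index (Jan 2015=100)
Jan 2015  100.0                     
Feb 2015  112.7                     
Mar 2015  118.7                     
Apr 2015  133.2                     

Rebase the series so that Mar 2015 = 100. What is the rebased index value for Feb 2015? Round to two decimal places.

94.95

Rebased(Feb 2015) = 112.7 / 118.7 × 100 = 94.9452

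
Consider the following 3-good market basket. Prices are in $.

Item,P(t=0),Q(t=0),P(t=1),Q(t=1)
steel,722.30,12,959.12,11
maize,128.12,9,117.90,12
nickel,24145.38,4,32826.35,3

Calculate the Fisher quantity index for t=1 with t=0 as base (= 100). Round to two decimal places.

76.88

Laspeyres component (base-period weights):
ΣP(t=0)Q(t=1) = 722.30×11 + 128.12×12 + 24145.38×3 = 7945.3 + 1537.44 + 72436.14 = 81918.88
ΣP(t=0)Q(t=0) = 722.30×12 + 128.12×9 + 24145.38×4 = 8667.6 + 1153.08 + 96581.52 = 106402.2
L = 81918.88 / 106402.2 × 100 = 76.9898
Paasche component (current-period weights):
ΣP(t=1)Q(t=1) = 959.12×11 + 117.90×12 + 32826.35×3 = 10550.32 + 1414.8 + 98479.05 = 110444.17
ΣP(t=1)Q(t=0) = 959.12×12 + 117.90×9 + 32826.35×4 = 11509.44 + 1061.1 + 131305.4 = 143875.94
P = 110444.17 / 143875.94 × 100 = 76.7635
Fisher = √(L × P) = √(76.9898 × 76.7635) = 76.8766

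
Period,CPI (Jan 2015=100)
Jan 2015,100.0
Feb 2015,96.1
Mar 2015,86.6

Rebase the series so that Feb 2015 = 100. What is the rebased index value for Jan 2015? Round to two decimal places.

104.06

Rebased(Jan 2015) = 100.0 / 96.1 × 100 = 104.0583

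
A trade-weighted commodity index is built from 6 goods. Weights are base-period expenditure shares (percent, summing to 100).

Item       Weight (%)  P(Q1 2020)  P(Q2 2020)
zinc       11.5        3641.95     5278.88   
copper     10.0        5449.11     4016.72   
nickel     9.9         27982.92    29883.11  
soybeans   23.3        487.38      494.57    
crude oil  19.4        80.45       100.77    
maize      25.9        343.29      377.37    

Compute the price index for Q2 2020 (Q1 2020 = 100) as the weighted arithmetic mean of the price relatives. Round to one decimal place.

zinc: 11.5 × (5278.88/3641.95) = 11.5 × 1.449465 = 16.6689
copper: 10.0 × (4016.72/5449.11) = 10.0 × 0.737133 = 7.3713
nickel: 9.9 × (29883.11/27982.92) = 9.9 × 1.067905 = 10.5723
soybeans: 23.3 × (494.57/487.38) = 23.3 × 1.014752 = 23.6437
crude oil: 19.4 × (100.77/80.45) = 19.4 × 1.252579 = 24.3000
maize: 25.9 × (377.37/343.29) = 25.9 × 1.099275 = 28.4712
Index = Σ wᵢ·(p₁ᵢ/p₀ᵢ) = 16.6689 + 7.3713 + 10.5723 + 23.6437 + 24.3000 + 28.4712 = 111.0274

111.0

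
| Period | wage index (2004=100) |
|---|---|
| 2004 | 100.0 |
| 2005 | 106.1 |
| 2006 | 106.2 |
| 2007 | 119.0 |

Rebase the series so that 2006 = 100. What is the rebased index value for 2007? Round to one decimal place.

Rebased(2007) = 119.0 / 106.2 × 100 = 112.0527

112.1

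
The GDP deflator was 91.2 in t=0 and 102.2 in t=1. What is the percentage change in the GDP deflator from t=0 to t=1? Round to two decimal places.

12.06%

Change = (102.2 − 91.2) / 91.2 × 100
       = 11.0 / 91.2 × 100 = 12.0614%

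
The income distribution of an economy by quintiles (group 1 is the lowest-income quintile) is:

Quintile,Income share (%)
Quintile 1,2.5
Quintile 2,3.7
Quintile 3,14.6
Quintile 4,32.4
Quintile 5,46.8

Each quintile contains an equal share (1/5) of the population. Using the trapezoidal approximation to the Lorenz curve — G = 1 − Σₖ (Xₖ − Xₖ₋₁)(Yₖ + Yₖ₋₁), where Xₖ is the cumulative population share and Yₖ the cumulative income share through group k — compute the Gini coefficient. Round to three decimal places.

0.469

Cumulative income shares Yₖ: 0.0250, 0.0620, 0.2080, 0.5320, 1.0000
Σ (Xₖ−Xₖ₋₁)(Yₖ+Yₖ₋₁) = (1/5)(0.0250+0.0000) + (1/5)(0.0620+0.0250) + (1/5)(0.2080+0.0620) + (1/5)(0.5320+0.2080) + (1/5)(1.0000+0.5320)
  = 0.0050 + 0.0174 + 0.0540 + 0.1480 + 0.3064 = 0.5308
G = 1 − 0.5308 = 0.4692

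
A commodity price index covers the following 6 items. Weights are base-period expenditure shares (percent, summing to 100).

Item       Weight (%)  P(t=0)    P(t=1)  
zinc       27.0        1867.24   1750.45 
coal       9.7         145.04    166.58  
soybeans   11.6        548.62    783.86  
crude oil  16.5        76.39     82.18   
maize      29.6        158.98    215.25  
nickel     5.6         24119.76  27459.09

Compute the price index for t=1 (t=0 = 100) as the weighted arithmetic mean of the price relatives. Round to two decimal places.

117.23

zinc: 27.0 × (1750.45/1867.24) = 27.0 × 0.937453 = 25.3112
coal: 9.7 × (166.58/145.04) = 9.7 × 1.148511 = 11.1406
soybeans: 11.6 × (783.86/548.62) = 11.6 × 1.428785 = 16.5739
crude oil: 16.5 × (82.18/76.39) = 16.5 × 1.075795 = 17.7506
maize: 29.6 × (215.25/158.98) = 29.6 × 1.353944 = 40.0767
nickel: 5.6 × (27459.09/24119.76) = 5.6 × 1.138448 = 6.3753
Index = Σ wᵢ·(p₁ᵢ/p₀ᵢ) = 25.3112 + 11.1406 + 16.5739 + 17.7506 + 40.0767 + 6.3753 = 117.2284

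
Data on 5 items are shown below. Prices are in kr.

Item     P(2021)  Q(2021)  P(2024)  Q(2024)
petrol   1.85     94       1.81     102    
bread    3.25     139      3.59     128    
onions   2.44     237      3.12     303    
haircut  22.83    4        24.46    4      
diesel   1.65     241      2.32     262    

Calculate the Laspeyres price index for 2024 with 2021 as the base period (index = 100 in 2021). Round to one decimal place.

122.0

Laspeyres price index uses base-period quantities as weights.
ΣP(2024)·Q(2021) = 1.81×94 + 3.59×139 + 3.12×237 + 24.46×4 + 2.32×241 = 170.14 + 499.01 + 739.44 + 97.84 + 559.12 = 2065.55
ΣP(2021)·Q(2021) = 1.85×94 + 3.25×139 + 2.44×237 + 22.83×4 + 1.65×241 = 173.9 + 451.75 + 578.28 + 91.32 + 397.65 = 1692.9
Index = 2065.55 / 1692.9 × 100 = 122.0125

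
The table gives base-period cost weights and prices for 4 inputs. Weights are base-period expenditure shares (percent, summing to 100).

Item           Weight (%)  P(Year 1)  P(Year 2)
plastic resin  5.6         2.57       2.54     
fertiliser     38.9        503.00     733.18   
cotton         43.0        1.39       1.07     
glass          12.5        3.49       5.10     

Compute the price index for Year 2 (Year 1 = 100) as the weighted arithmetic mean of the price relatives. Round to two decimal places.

113.60

plastic resin: 5.6 × (2.54/2.57) = 5.6 × 0.988327 = 5.5346
fertiliser: 38.9 × (733.18/503.00) = 38.9 × 1.457614 = 56.7012
cotton: 43.0 × (1.07/1.39) = 43.0 × 0.769784 = 33.1007
glass: 12.5 × (5.10/3.49) = 12.5 × 1.461318 = 18.2665
Index = Σ wᵢ·(p₁ᵢ/p₀ᵢ) = 5.5346 + 56.7012 + 33.1007 + 18.2665 = 113.6030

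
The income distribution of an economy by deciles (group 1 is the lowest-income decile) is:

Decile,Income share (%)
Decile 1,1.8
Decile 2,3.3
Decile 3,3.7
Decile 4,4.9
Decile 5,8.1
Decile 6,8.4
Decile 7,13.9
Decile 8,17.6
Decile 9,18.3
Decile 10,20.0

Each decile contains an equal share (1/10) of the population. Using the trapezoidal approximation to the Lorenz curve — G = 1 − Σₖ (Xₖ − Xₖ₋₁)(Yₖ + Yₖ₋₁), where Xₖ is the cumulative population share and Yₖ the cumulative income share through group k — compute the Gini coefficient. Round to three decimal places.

Cumulative income shares Yₖ: 0.0180, 0.0510, 0.0880, 0.1370, 0.2180, 0.3020, 0.4410, 0.6170, 0.8000, 1.0000
Σ (Xₖ−Xₖ₋₁)(Yₖ+Yₖ₋₁) = (1/10)(0.0180+0.0000) + (1/10)(0.0510+0.0180) + (1/10)(0.0880+0.0510) + (1/10)(0.1370+0.0880) + (1/10)(0.2180+0.1370) + (1/10)(0.3020+0.2180) + (1/10)(0.4410+0.3020) + (1/10)(0.6170+0.4410) + (1/10)(0.8000+0.6170) + (1/10)(1.0000+0.8000)
  = 0.0018 + 0.0069 + 0.0139 + 0.0225 + 0.0355 + 0.0520 + 0.0743 + 0.1058 + 0.1417 + 0.1800 = 0.6344
G = 1 − 0.6344 = 0.3656

0.366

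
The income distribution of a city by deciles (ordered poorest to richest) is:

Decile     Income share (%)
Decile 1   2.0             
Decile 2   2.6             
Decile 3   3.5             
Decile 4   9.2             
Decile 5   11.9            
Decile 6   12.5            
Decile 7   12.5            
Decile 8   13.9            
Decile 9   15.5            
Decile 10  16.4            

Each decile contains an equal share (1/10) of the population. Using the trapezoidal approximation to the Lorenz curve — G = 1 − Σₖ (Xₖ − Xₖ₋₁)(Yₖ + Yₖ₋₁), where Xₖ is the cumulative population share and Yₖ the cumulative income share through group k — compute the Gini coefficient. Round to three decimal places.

Cumulative income shares Yₖ: 0.0200, 0.0460, 0.0810, 0.1730, 0.2920, 0.4170, 0.5420, 0.6810, 0.8360, 1.0000
Σ (Xₖ−Xₖ₋₁)(Yₖ+Yₖ₋₁) = (1/10)(0.0200+0.0000) + (1/10)(0.0460+0.0200) + (1/10)(0.0810+0.0460) + (1/10)(0.1730+0.0810) + (1/10)(0.2920+0.1730) + (1/10)(0.4170+0.2920) + (1/10)(0.5420+0.4170) + (1/10)(0.6810+0.5420) + (1/10)(0.8360+0.6810) + (1/10)(1.0000+0.8360)
  = 0.0020 + 0.0066 + 0.0127 + 0.0254 + 0.0465 + 0.0709 + 0.0959 + 0.1223 + 0.1517 + 0.1836 = 0.7176
G = 1 − 0.7176 = 0.2824

0.282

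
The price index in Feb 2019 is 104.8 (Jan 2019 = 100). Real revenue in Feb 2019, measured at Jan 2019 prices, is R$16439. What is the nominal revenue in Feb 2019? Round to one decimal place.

Nominal = Real × (Index/100) = 16439 × (104.8/100)
        = 16439 × 1.048 = 17228.0720

17228.1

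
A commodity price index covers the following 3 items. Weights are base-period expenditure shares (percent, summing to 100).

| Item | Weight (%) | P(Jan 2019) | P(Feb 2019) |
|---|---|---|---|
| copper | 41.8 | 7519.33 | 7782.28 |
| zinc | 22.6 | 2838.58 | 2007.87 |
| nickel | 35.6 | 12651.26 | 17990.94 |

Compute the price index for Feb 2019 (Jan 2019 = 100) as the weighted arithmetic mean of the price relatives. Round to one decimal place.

copper: 41.8 × (7782.28/7519.33) = 41.8 × 1.034970 = 43.2617
zinc: 22.6 × (2007.87/2838.58) = 22.6 × 0.707350 = 15.9861
nickel: 35.6 × (17990.94/12651.26) = 35.6 × 1.422067 = 50.6256
Index = Σ wᵢ·(p₁ᵢ/p₀ᵢ) = 43.2617 + 15.9861 + 50.6256 = 109.8734

109.9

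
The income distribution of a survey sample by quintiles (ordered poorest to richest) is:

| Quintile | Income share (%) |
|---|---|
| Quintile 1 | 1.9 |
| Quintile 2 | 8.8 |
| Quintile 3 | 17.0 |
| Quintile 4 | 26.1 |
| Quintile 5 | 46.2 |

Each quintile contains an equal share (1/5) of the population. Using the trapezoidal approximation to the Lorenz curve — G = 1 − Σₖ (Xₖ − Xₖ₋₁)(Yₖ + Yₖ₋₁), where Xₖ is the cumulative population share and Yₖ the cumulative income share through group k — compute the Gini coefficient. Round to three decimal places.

Cumulative income shares Yₖ: 0.0190, 0.1070, 0.2770, 0.5380, 1.0000
Σ (Xₖ−Xₖ₋₁)(Yₖ+Yₖ₋₁) = (1/5)(0.0190+0.0000) + (1/5)(0.1070+0.0190) + (1/5)(0.2770+0.1070) + (1/5)(0.5380+0.2770) + (1/5)(1.0000+0.5380)
  = 0.0038 + 0.0252 + 0.0768 + 0.1630 + 0.3076 = 0.5764
G = 1 − 0.5764 = 0.4236

0.424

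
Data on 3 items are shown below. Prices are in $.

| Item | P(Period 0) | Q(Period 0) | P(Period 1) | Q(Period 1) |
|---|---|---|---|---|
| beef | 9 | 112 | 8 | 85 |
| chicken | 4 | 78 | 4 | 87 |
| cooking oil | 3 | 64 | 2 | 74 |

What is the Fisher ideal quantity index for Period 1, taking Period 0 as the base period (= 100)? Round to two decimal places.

88.16

Laspeyres component (base-period weights):
ΣP(Period 0)Q(Period 1) = 9×85 + 4×87 + 3×74 = 765 + 348 + 222 = 1335
ΣP(Period 0)Q(Period 0) = 9×112 + 4×78 + 3×64 = 1008 + 312 + 192 = 1512
L = 1335 / 1512 × 100 = 88.2937
Paasche component (current-period weights):
ΣP(Period 1)Q(Period 1) = 8×85 + 4×87 + 2×74 = 680 + 348 + 148 = 1176
ΣP(Period 1)Q(Period 0) = 8×112 + 4×78 + 2×64 = 896 + 312 + 128 = 1336
P = 1176 / 1336 × 100 = 88.0240
Fisher = √(L × P) = √(88.2937 × 88.0240) = 88.1587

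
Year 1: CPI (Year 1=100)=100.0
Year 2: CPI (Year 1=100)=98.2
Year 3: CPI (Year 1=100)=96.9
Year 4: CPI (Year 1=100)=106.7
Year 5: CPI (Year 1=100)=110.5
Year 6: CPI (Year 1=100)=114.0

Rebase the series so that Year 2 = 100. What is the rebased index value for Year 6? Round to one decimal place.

116.1

Rebased(Year 6) = 114.0 / 98.2 × 100 = 116.0896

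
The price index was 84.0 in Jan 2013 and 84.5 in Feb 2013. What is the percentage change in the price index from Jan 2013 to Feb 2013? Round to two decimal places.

Change = (84.5 − 84.0) / 84.0 × 100
       = 0.5 / 84.0 × 100 = 0.5952%

0.60%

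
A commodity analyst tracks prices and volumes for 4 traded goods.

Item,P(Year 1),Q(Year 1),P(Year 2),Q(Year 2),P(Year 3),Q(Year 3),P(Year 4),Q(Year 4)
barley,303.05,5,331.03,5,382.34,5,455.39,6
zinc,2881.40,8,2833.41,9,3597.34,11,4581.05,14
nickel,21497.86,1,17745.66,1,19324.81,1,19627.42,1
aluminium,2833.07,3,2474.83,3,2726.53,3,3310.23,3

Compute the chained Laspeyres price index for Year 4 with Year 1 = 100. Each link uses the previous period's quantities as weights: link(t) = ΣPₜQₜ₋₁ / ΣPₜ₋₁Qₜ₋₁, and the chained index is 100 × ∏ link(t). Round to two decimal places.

127.67

Link Year 1→Year 2:
ΣP(Year 2)Q(Year 1) = 331.03×5 + 2833.41×8 + 17745.66×1 + 2474.83×3 = 1655.15 + 22667.28 + 17745.66 + 7424.49 = 49492.58
ΣP(Year 1)Q(Year 1) = 303.05×5 + 2881.40×8 + 21497.86×1 + 2833.07×3 = 1515.25 + 23051.2 + 21497.86 + 8499.21 = 54563.52
link = 49492.58/54563.52 = 0.907064
Link Year 2→Year 3:
ΣP(Year 3)Q(Year 2) = 382.34×5 + 3597.34×9 + 19324.81×1 + 2726.53×3 = 1911.7 + 32376.06 + 19324.81 + 8179.59 = 61792.16
ΣP(Year 2)Q(Year 2) = 331.03×5 + 2833.41×9 + 17745.66×1 + 2474.83×3 = 1655.15 + 25500.69 + 17745.66 + 7424.49 = 52325.99
link = 61792.16/52325.99 = 1.180908
Link Year 3→Year 4:
ΣP(Year 4)Q(Year 3) = 455.39×5 + 4581.05×11 + 19627.42×1 + 3310.23×3 = 2276.95 + 50391.55 + 19627.42 + 9930.69 = 82226.61
ΣP(Year 3)Q(Year 3) = 382.34×5 + 3597.34×11 + 19324.81×1 + 2726.53×3 = 1911.7 + 39570.74 + 19324.81 + 8179.59 = 68986.84
link = 82226.61/68986.84 = 1.191917
Chained index = 100 × 0.907064 × 1.180908 × 1.191917 = 127.6732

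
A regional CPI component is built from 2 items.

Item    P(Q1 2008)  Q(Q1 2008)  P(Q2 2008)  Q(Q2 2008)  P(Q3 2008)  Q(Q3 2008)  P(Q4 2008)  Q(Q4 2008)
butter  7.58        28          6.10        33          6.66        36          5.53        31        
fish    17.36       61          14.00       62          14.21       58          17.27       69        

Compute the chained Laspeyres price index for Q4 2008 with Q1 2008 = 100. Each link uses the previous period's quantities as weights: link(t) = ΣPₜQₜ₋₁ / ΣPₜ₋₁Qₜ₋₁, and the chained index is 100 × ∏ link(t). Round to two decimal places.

Link Q1 2008→Q2 2008:
ΣP(Q2 2008)Q(Q1 2008) = 6.10×28 + 14.00×61 = 170.8 + 854 = 1024.8
ΣP(Q1 2008)Q(Q1 2008) = 7.58×28 + 17.36×61 = 212.24 + 1058.96 = 1271.2
link = 1024.8/1271.2 = 0.806167
Link Q2 2008→Q3 2008:
ΣP(Q3 2008)Q(Q2 2008) = 6.66×33 + 14.21×62 = 219.78 + 881.02 = 1100.8
ΣP(Q2 2008)Q(Q2 2008) = 6.10×33 + 14.00×62 = 201.3 + 868 = 1069.3
link = 1100.8/1069.3 = 1.029459
Link Q3 2008→Q4 2008:
ΣP(Q4 2008)Q(Q3 2008) = 5.53×36 + 17.27×58 = 199.08 + 1001.66 = 1200.74
ΣP(Q3 2008)Q(Q3 2008) = 6.66×36 + 14.21×58 = 239.76 + 824.18 = 1063.94
link = 1200.74/1063.94 = 1.128579
Chained index = 100 × 0.806167 × 1.029459 × 1.128579 = 93.6625

93.66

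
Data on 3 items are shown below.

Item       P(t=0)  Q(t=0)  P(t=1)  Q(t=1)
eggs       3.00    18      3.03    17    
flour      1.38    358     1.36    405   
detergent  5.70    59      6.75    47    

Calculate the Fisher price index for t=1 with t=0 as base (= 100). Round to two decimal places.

Laspeyres component (base-period weights):
ΣP(t=1)Q(t=0) = 3.03×18 + 1.36×358 + 6.75×59 = 54.54 + 486.88 + 398.25 = 939.67
ΣP(t=0)Q(t=0) = 3.00×18 + 1.38×358 + 5.70×59 = 54 + 494.04 + 336.3 = 884.34
L = 939.67 / 884.34 × 100 = 106.2566
Paasche component (current-period weights):
ΣP(t=1)Q(t=1) = 3.03×17 + 1.36×405 + 6.75×47 = 51.51 + 550.8 + 317.25 = 919.56
ΣP(t=0)Q(t=1) = 3.00×17 + 1.38×405 + 5.70×47 = 51 + 558.9 + 267.9 = 877.8
P = 919.56 / 877.8 × 100 = 104.7573
Fisher = √(L × P) = √(106.2566 × 104.7573) = 105.5043

105.50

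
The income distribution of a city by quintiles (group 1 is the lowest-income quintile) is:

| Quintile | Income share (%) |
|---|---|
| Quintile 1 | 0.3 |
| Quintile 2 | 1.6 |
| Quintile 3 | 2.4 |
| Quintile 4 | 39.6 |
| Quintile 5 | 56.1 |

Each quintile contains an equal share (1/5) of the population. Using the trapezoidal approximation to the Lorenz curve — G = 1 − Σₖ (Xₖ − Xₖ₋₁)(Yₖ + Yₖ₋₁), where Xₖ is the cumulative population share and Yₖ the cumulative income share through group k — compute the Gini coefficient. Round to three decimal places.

0.598

Cumulative income shares Yₖ: 0.0030, 0.0190, 0.0430, 0.4390, 1.0000
Σ (Xₖ−Xₖ₋₁)(Yₖ+Yₖ₋₁) = (1/5)(0.0030+0.0000) + (1/5)(0.0190+0.0030) + (1/5)(0.0430+0.0190) + (1/5)(0.4390+0.0430) + (1/5)(1.0000+0.4390)
  = 0.0006 + 0.0044 + 0.0124 + 0.0964 + 0.2878 = 0.4016
G = 1 − 0.4016 = 0.5984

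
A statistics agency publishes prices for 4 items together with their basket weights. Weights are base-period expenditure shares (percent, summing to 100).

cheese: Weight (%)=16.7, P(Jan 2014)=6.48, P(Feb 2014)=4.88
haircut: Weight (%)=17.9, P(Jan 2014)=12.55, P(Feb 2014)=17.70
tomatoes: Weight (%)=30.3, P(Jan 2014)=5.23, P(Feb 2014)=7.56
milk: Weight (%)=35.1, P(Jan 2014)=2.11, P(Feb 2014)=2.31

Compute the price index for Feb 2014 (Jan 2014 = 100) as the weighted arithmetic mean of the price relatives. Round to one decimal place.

120.0

cheese: 16.7 × (4.88/6.48) = 16.7 × 0.753086 = 12.5765
haircut: 17.9 × (17.70/12.55) = 17.9 × 1.410359 = 25.2454
tomatoes: 30.3 × (7.56/5.23) = 30.3 × 1.445507 = 43.7989
milk: 35.1 × (2.31/2.11) = 35.1 × 1.094787 = 38.4270
Index = Σ wᵢ·(p₁ᵢ/p₀ᵢ) = 12.5765 + 25.2454 + 43.7989 + 38.4270 = 120.0478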